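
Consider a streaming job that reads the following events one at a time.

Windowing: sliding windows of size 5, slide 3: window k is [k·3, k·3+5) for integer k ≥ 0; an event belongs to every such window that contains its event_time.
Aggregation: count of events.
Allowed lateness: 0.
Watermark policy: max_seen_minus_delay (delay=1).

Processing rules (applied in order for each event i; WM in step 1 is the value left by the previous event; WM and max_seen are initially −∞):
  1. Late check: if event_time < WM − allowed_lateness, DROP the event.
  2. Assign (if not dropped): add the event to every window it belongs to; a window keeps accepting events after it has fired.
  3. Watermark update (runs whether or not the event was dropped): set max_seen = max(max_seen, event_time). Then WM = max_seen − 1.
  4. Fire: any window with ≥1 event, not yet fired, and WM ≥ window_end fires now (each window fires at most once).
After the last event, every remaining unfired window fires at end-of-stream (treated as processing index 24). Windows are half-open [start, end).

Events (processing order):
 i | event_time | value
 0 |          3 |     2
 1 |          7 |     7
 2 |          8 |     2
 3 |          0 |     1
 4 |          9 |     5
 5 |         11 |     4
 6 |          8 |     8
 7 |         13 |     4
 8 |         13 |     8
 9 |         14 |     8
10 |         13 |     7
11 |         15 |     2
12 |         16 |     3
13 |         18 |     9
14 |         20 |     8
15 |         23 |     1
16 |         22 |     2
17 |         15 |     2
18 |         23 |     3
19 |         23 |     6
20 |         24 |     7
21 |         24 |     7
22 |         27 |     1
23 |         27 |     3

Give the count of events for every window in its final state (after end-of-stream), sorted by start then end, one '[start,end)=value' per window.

[0,5)=1 [3,8)=2 [6,11)=3 [9,14)=5 [12,17)=6 [15,20)=3 [18,23)=3 [21,26)=6 [24,29)=4 [27,32)=2

i=0 t=3 v=2: → [3,8),[0,5); WM=2
i=1 t=7 v=7: → [6,11),[3,8); WM=6; [0,5) fires=1
i=2 t=8 v=2: → [6,11); WM=7
i=3 t=0 v=1: DROP (t<7-0); WM=7
i=4 t=9 v=5: → [9,14),[6,11); WM=8; [3,8) fires=2
i=5 t=11 v=4: → [9,14); WM=10
i=6 t=8 v=8: DROP (t<10-0); WM=10
i=7 t=13 v=4: → [12,17),[9,14); WM=12; [6,11) fires=3
i=8 t=13 v=8: → [12,17),[9,14); WM=12
i=9 t=14 v=8: → [12,17); WM=13
i=10 t=13 v=7: → [12,17),[9,14); WM=13
i=11 t=15 v=2: → [15,20),[12,17); WM=14; [9,14) fires=5
i=12 t=16 v=3: → [15,20),[12,17); WM=15
i=13 t=18 v=9: → [18,23),[15,20); WM=17; [12,17) fires=6
i=14 t=20 v=8: → [18,23); WM=19
i=15 t=23 v=1: → [21,26); WM=22; [15,20) fires=3
i=16 t=22 v=2: → [21,26),[18,23); WM=22
i=17 t=15 v=2: DROP (t<22-0); WM=22
i=18 t=23 v=3: → [21,26); WM=22
i=19 t=23 v=6: → [21,26); WM=22
i=20 t=24 v=7: → [24,29),[21,26); WM=23; [18,23) fires=3
i=21 t=24 v=7: → [24,29),[21,26); WM=23
i=22 t=27 v=1: → [27,32),[24,29); WM=26; [21,26) fires=6
i=23 t=27 v=3: → [27,32),[24,29); WM=26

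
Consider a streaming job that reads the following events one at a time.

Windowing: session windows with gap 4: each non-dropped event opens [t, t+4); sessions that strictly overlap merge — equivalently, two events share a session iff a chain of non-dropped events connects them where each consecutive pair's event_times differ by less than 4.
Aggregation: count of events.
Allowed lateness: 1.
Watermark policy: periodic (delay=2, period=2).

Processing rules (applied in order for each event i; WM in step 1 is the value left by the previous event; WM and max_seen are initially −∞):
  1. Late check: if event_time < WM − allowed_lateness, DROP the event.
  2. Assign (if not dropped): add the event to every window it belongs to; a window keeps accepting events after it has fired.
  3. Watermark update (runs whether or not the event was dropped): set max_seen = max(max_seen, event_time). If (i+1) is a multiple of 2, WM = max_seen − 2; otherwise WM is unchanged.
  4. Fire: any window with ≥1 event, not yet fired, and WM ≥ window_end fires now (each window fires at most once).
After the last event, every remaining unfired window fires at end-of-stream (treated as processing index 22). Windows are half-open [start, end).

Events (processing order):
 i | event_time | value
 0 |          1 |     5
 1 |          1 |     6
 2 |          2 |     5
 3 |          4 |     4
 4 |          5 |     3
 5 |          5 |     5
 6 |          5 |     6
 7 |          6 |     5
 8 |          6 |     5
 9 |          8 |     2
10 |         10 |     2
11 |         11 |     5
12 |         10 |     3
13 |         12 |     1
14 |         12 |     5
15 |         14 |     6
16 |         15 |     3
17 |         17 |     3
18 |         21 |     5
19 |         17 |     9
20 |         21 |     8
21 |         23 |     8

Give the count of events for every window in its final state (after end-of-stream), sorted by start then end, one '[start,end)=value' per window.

[1,21)=19 [21,27)=3

i=0 t=1 v=5: → [1,5); WM=−∞
i=1 t=1 v=6: → [1,5); WM=-1
i=2 t=2 v=5: → [1,6); WM=-1
i=3 t=4 v=4: → [1,8); WM=2
i=4 t=5 v=3: → [1,9); WM=2
i=5 t=5 v=5: → [1,9); WM=3
i=6 t=5 v=6: → [1,9); WM=3
i=7 t=6 v=5: → [1,10); WM=4
i=8 t=6 v=5: → [1,10); WM=4
i=9 t=8 v=2: → [1,12); WM=6
i=10 t=10 v=2: → [1,14); WM=6
i=11 t=11 v=5: → [1,15); WM=9
i=12 t=10 v=3: → [1,15); WM=9
i=13 t=12 v=1: → [1,16); WM=10
i=14 t=12 v=5: → [1,16); WM=10
i=15 t=14 v=6: → [1,18); WM=12
i=16 t=15 v=3: → [1,19); WM=12
i=17 t=17 v=3: → [1,21); WM=15
i=18 t=21 v=5: → [21,25); WM=15
i=19 t=17 v=9: → [1,21); WM=19
i=20 t=21 v=8: → [21,25); WM=19
i=21 t=23 v=8: → [21,27); WM=21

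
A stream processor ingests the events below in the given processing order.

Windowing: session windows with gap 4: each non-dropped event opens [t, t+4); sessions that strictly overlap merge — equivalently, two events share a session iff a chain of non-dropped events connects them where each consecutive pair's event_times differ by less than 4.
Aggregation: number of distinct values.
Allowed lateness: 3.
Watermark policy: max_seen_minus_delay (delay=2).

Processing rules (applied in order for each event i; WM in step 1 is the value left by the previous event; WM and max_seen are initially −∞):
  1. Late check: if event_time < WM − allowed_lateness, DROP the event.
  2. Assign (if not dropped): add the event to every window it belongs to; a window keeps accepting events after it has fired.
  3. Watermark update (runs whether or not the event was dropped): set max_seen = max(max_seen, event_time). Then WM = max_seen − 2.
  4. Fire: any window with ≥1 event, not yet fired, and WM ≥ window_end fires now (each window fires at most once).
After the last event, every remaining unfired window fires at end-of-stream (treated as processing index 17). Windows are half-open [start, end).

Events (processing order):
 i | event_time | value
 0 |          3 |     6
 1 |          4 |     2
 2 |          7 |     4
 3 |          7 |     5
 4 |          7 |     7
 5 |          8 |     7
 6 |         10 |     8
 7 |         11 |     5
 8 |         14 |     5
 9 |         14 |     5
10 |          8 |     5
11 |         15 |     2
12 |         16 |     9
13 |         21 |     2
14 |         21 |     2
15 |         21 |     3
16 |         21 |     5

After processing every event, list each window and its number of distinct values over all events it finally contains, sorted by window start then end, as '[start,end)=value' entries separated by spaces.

i=0 t=3 v=6: → [3,7); WM=1
i=1 t=4 v=2: → [3,8); WM=2
i=2 t=7 v=4: → [3,11); WM=5
i=3 t=7 v=5: → [3,11); WM=5
i=4 t=7 v=7: → [3,11); WM=5
i=5 t=8 v=7: → [3,12); WM=6
i=6 t=10 v=8: → [3,14); WM=8
i=7 t=11 v=5: → [3,15); WM=9
i=8 t=14 v=5: → [3,18); WM=12
i=9 t=14 v=5: → [3,18); WM=12
i=10 t=8 v=5: DROP (t<12-3); WM=12
i=11 t=15 v=2: → [3,19); WM=13
i=12 t=16 v=9: → [3,20); WM=14
i=13 t=21 v=2: → [21,25); WM=19
i=14 t=21 v=2: → [21,25); WM=19
i=15 t=21 v=3: → [21,25); WM=19
i=16 t=21 v=5: → [21,25); WM=19

[3,20)=7 [21,25)=3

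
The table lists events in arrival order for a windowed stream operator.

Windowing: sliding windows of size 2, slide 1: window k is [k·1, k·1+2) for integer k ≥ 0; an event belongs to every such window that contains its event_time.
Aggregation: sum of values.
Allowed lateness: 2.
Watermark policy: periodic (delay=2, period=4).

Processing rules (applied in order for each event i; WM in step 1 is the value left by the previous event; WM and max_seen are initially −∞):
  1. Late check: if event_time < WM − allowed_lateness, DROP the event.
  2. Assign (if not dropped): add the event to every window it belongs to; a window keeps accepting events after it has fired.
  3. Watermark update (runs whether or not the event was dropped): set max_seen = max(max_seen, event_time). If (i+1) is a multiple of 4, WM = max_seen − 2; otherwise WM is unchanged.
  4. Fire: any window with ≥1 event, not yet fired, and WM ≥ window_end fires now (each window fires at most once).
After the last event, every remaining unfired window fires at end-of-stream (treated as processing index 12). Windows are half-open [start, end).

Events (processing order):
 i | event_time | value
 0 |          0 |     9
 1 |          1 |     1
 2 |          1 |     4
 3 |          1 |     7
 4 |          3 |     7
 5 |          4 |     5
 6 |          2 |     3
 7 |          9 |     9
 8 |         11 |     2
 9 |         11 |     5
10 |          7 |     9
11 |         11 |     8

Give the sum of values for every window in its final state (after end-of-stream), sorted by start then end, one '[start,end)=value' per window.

i=0 t=0 v=9: → [0,2); WM=−∞
i=1 t=1 v=1: → [1,3),[0,2); WM=−∞
i=2 t=1 v=4: → [1,3),[0,2); WM=−∞
i=3 t=1 v=7: → [1,3),[0,2); WM=-1
i=4 t=3 v=7: → [3,5),[2,4); WM=-1
i=5 t=4 v=5: → [4,6),[3,5); WM=-1
i=6 t=2 v=3: → [2,4),[1,3); WM=-1
i=7 t=9 v=9: → [9,11),[8,10); WM=7; [0,2) fires=21 [1,3) fires=15 [2,4) fires=10 [3,5) fires=12 [4,6) fires=5
i=8 t=11 v=2: → [11,13),[10,12); WM=7
i=9 t=11 v=5: → [11,13),[10,12); WM=7
i=10 t=7 v=9: → [7,9),[6,8); WM=7
i=11 t=11 v=8: → [11,13),[10,12); WM=9; [6,8) fires=9 [7,9) fires=9

[0,2)=21 [1,3)=15 [2,4)=10 [3,5)=12 [4,6)=5 [6,8)=9 [7,9)=9 [8,10)=9 [9,11)=9 [10,12)=15 [11,13)=15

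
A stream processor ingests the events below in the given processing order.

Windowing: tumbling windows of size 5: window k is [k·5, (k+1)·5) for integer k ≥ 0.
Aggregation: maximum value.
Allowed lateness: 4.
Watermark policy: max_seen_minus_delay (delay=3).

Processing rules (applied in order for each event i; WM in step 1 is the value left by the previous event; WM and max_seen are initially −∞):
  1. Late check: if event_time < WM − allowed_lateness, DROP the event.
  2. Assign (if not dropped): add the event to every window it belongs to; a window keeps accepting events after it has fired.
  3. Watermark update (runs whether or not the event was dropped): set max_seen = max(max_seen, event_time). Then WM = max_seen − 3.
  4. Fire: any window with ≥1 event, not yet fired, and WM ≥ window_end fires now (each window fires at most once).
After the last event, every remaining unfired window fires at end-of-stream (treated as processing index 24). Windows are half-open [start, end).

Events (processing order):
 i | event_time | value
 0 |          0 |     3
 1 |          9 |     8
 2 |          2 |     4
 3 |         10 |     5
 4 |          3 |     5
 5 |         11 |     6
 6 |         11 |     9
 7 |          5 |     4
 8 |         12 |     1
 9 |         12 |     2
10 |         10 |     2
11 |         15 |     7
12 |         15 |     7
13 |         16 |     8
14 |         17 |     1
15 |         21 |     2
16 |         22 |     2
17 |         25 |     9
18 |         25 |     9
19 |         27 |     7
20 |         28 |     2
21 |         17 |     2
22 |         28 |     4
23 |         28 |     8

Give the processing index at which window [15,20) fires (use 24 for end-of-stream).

17

i=0 t=0 v=3: → [0,5); WM=-3
i=1 t=9 v=8: → [5,10); WM=6; [0,5) fires=3
i=2 t=2 v=4: → [0,5); WM=6
i=3 t=10 v=5: → [10,15); WM=7
i=4 t=3 v=5: → [0,5); WM=7
i=5 t=11 v=6: → [10,15); WM=8
i=6 t=11 v=9: → [10,15); WM=8
i=7 t=5 v=4: → [5,10); WM=8
i=8 t=12 v=1: → [10,15); WM=9
i=9 t=12 v=2: → [10,15); WM=9
i=10 t=10 v=2: → [10,15); WM=9
i=11 t=15 v=7: → [15,20); WM=12; [5,10) fires=8
i=12 t=15 v=7: → [15,20); WM=12
i=13 t=16 v=8: → [15,20); WM=13
i=14 t=17 v=1: → [15,20); WM=14
i=15 t=21 v=2: → [20,25); WM=18; [10,15) fires=9
i=16 t=22 v=2: → [20,25); WM=19
i=17 t=25 v=9: → [25,30); WM=22; [15,20) fires=8
i=18 t=25 v=9: → [25,30); WM=22
i=19 t=27 v=7: → [25,30); WM=24
i=20 t=28 v=2: → [25,30); WM=25; [20,25) fires=2
i=21 t=17 v=2: DROP (t<25-4); WM=25
i=22 t=28 v=4: → [25,30); WM=25
i=23 t=28 v=8: → [25,30); WM=25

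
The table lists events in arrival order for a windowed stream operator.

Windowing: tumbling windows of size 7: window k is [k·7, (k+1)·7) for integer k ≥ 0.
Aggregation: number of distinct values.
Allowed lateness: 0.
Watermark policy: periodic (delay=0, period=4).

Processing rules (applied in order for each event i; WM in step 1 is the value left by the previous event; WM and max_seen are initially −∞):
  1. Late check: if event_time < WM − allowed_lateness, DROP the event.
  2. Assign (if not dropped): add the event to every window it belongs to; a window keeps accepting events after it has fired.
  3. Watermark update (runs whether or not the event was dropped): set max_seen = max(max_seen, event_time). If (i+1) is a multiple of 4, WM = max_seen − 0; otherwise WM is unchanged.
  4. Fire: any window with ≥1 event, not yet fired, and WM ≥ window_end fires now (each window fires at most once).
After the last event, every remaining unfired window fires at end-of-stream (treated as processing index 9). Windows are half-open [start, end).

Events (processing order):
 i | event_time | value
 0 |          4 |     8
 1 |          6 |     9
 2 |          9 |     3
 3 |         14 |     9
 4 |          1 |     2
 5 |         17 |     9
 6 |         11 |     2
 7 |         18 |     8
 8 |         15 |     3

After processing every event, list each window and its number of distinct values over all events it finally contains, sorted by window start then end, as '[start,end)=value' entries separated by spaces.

[0,7)=2 [7,14)=1 [14,21)=2

i=0 t=4 v=8: → [0,7); WM=−∞
i=1 t=6 v=9: → [0,7); WM=−∞
i=2 t=9 v=3: → [7,14); WM=−∞
i=3 t=14 v=9: → [14,21); WM=14; [0,7) fires=2 [7,14) fires=1
i=4 t=1 v=2: DROP (t<14-0); WM=14
i=5 t=17 v=9: → [14,21); WM=14
i=6 t=11 v=2: DROP (t<14-0); WM=14
i=7 t=18 v=8: → [14,21); WM=18
i=8 t=15 v=3: DROP (t<18-0); WM=18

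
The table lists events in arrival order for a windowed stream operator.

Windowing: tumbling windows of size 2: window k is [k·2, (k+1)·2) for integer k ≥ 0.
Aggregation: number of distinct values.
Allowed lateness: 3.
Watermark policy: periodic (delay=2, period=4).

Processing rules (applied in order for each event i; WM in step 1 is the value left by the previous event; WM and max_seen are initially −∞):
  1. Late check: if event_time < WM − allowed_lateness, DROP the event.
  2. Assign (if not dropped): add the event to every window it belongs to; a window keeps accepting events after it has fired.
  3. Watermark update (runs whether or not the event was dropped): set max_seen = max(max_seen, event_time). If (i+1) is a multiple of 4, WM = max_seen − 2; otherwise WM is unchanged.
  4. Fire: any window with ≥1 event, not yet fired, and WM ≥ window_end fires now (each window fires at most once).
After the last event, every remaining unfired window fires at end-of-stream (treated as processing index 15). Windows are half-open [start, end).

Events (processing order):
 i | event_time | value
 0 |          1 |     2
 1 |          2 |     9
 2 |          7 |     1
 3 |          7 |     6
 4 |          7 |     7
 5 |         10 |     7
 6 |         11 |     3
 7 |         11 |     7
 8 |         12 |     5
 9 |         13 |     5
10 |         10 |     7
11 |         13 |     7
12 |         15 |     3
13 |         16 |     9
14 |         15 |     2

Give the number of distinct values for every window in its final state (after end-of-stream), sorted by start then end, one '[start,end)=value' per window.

i=0 t=1 v=2: → [0,2); WM=−∞
i=1 t=2 v=9: → [2,4); WM=−∞
i=2 t=7 v=1: → [6,8); WM=−∞
i=3 t=7 v=6: → [6,8); WM=5; [0,2) fires=1 [2,4) fires=1
i=4 t=7 v=7: → [6,8); WM=5
i=5 t=10 v=7: → [10,12); WM=5
i=6 t=11 v=3: → [10,12); WM=5
i=7 t=11 v=7: → [10,12); WM=9; [6,8) fires=3
i=8 t=12 v=5: → [12,14); WM=9
i=9 t=13 v=5: → [12,14); WM=9
i=10 t=10 v=7: → [10,12); WM=9
i=11 t=13 v=7: → [12,14); WM=11
i=12 t=15 v=3: → [14,16); WM=11
i=13 t=16 v=9: → [16,18); WM=11
i=14 t=15 v=2: → [14,16); WM=11

[0,2)=1 [2,4)=1 [6,8)=3 [10,12)=2 [12,14)=2 [14,16)=2 [16,18)=1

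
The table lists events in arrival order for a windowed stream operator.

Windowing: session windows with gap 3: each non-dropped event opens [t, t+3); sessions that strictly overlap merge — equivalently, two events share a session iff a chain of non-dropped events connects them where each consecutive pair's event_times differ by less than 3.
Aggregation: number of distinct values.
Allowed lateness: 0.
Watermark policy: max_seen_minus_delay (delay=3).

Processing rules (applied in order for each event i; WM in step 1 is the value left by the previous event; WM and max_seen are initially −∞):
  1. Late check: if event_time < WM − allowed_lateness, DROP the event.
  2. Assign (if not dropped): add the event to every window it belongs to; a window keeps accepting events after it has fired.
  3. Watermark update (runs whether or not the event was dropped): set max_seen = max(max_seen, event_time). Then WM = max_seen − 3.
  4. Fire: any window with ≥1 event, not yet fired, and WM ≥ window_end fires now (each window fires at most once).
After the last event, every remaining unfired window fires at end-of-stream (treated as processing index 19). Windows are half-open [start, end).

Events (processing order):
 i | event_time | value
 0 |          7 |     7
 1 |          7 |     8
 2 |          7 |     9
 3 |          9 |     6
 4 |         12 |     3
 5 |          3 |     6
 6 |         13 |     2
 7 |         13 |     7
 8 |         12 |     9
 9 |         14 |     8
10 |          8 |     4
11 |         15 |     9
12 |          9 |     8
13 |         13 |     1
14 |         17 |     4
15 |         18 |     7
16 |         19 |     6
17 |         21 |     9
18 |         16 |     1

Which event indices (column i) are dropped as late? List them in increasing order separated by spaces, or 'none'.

5 10 12 18

i=0 t=7 v=7: → [7,10); WM=4
i=1 t=7 v=8: → [7,10); WM=4
i=2 t=7 v=9: → [7,10); WM=4
i=3 t=9 v=6: → [7,12); WM=6
i=4 t=12 v=3: → [12,15); WM=9
i=5 t=3 v=6: DROP (t<9-0); WM=9
i=6 t=13 v=2: → [12,16); WM=10
i=7 t=13 v=7: → [12,16); WM=10
i=8 t=12 v=9: → [12,16); WM=10
i=9 t=14 v=8: → [12,17); WM=11
i=10 t=8 v=4: DROP (t<11-0); WM=11
i=11 t=15 v=9: → [12,18); WM=12
i=12 t=9 v=8: DROP (t<12-0); WM=12
i=13 t=13 v=1: → [12,18); WM=12
i=14 t=17 v=4: → [12,20); WM=14
i=15 t=18 v=7: → [12,21); WM=15
i=16 t=19 v=6: → [12,22); WM=16
i=17 t=21 v=9: → [12,24); WM=18
i=18 t=16 v=1: DROP (t<18-0); WM=18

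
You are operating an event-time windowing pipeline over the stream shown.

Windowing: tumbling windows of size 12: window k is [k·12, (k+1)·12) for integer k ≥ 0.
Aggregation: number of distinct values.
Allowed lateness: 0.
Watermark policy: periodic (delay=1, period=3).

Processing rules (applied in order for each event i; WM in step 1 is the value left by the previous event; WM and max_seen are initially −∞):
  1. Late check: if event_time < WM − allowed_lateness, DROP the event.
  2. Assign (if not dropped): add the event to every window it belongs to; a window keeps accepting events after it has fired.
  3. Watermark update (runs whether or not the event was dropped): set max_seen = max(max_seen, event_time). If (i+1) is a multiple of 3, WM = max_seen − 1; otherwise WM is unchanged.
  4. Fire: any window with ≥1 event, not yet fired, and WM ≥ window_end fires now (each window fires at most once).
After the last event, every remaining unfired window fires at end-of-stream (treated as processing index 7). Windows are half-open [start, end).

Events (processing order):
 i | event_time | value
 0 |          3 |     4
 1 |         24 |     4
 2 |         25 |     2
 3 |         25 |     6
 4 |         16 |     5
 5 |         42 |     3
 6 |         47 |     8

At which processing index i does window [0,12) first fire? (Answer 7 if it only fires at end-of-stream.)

2

i=0 t=3 v=4: → [0,12); WM=−∞
i=1 t=24 v=4: → [24,36); WM=−∞
i=2 t=25 v=2: → [24,36); WM=24; [0,12) fires=1
i=3 t=25 v=6: → [24,36); WM=24
i=4 t=16 v=5: DROP (t<24-0); WM=24
i=5 t=42 v=3: → [36,48); WM=41; [24,36) fires=3
i=6 t=47 v=8: → [36,48); WM=41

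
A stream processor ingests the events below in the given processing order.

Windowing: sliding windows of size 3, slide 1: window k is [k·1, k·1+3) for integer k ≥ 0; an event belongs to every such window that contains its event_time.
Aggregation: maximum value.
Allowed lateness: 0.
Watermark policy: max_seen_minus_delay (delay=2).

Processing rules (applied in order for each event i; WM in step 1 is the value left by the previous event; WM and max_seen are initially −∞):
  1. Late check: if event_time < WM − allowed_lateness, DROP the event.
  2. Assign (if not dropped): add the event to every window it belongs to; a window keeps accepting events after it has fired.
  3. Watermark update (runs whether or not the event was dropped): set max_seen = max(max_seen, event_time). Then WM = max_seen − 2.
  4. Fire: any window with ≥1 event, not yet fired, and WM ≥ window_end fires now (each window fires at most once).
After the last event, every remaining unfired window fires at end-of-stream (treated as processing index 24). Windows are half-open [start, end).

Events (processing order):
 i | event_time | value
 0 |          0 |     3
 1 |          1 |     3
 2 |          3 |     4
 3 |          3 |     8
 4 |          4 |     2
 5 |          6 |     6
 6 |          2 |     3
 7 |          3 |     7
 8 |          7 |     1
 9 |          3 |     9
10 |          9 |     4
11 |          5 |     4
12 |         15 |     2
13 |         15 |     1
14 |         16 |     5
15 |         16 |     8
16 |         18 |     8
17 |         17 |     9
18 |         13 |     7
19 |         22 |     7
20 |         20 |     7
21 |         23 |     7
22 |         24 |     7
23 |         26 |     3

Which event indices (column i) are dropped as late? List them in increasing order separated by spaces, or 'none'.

6 7 9 11 18

i=0 t=0 v=3: → [0,3); WM=-2
i=1 t=1 v=3: → [1,4),[0,3); WM=-1
i=2 t=3 v=4: → [3,6),[2,5),[1,4); WM=1
i=3 t=3 v=8: → [3,6),[2,5),[1,4); WM=1
i=4 t=4 v=2: → [4,7),[3,6),[2,5); WM=2
i=5 t=6 v=6: → [6,9),[5,8),[4,7); WM=4; [0,3) fires=3 [1,4) fires=8
i=6 t=2 v=3: DROP (t<4-0); WM=4
i=7 t=3 v=7: DROP (t<4-0); WM=4
i=8 t=7 v=1: → [7,10),[6,9),[5,8); WM=5; [2,5) fires=8
i=9 t=3 v=9: DROP (t<5-0); WM=5
i=10 t=9 v=4: → [9,12),[8,11),[7,10); WM=7; [3,6) fires=8 [4,7) fires=6
i=11 t=5 v=4: DROP (t<7-0); WM=7
i=12 t=15 v=2: → [15,18),[14,17),[13,16); WM=13; [5,8) fires=6 [6,9) fires=6 [7,10) fires=4 [8,11) fires=4 [9,12) fires=4
i=13 t=15 v=1: → [15,18),[14,17),[13,16); WM=13
i=14 t=16 v=5: → [16,19),[15,18),[14,17); WM=14
i=15 t=16 v=8: → [16,19),[15,18),[14,17); WM=14
i=16 t=18 v=8: → [18,21),[17,20),[16,19); WM=16; [13,16) fires=2
i=17 t=17 v=9: → [17,20),[16,19),[15,18); WM=16
i=18 t=13 v=7: DROP (t<16-0); WM=16
i=19 t=22 v=7: → [22,25),[21,24),[20,23); WM=20; [14,17) fires=8 [15,18) fires=9 [16,19) fires=9 [17,20) fires=9
i=20 t=20 v=7: → [20,23),[19,22),[18,21); WM=20
i=21 t=23 v=7: → [23,26),[22,25),[21,24); WM=21; [18,21) fires=8
i=22 t=24 v=7: → [24,27),[23,26),[22,25); WM=22; [19,22) fires=7
i=23 t=26 v=3: → [26,29),[25,28),[24,27); WM=24; [20,23) fires=7 [21,24) fires=7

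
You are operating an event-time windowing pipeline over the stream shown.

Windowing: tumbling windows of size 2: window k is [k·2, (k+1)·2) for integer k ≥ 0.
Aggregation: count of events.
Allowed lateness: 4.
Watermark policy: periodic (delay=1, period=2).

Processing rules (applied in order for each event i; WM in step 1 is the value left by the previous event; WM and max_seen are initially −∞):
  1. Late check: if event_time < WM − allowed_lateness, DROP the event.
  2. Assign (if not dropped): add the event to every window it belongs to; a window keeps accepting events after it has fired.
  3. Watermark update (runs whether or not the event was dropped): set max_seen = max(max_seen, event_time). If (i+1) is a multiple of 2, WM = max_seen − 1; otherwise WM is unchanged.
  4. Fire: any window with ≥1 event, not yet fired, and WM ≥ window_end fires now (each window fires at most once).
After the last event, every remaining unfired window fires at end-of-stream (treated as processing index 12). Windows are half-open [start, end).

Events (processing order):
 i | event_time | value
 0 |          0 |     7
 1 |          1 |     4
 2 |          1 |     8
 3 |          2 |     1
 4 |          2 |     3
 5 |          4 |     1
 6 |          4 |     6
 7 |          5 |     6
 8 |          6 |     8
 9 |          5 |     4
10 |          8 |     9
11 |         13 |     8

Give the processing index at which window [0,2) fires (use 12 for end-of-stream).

5

i=0 t=0 v=7: → [0,2); WM=−∞
i=1 t=1 v=4: → [0,2); WM=0
i=2 t=1 v=8: → [0,2); WM=0
i=3 t=2 v=1: → [2,4); WM=1
i=4 t=2 v=3: → [2,4); WM=1
i=5 t=4 v=1: → [4,6); WM=3; [0,2) fires=3
i=6 t=4 v=6: → [4,6); WM=3
i=7 t=5 v=6: → [4,6); WM=4; [2,4) fires=2
i=8 t=6 v=8: → [6,8); WM=4
i=9 t=5 v=4: → [4,6); WM=5
i=10 t=8 v=9: → [8,10); WM=5
i=11 t=13 v=8: → [12,14); WM=12; [4,6) fires=4 [6,8) fires=1 [8,10) fires=1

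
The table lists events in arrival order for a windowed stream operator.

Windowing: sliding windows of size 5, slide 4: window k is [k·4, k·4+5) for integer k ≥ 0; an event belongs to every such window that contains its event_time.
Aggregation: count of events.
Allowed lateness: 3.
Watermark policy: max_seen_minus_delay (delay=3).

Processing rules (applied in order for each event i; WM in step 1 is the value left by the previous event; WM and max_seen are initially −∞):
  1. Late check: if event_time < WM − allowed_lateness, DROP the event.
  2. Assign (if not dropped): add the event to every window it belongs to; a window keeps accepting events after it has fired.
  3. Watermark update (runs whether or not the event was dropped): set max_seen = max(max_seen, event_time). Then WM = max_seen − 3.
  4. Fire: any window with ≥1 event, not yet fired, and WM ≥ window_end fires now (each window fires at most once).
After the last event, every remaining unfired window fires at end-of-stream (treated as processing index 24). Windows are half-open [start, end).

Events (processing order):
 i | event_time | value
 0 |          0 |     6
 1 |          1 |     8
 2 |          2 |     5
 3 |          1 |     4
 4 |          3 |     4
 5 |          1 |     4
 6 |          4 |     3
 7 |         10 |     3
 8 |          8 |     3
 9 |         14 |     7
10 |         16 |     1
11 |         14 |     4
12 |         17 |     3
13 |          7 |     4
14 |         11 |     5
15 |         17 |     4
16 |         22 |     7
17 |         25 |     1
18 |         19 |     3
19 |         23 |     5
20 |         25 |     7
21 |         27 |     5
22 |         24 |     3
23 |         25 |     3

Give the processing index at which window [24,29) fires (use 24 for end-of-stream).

i=0 t=0 v=6: → [0,5); WM=-3
i=1 t=1 v=8: → [0,5); WM=-2
i=2 t=2 v=5: → [0,5); WM=-1
i=3 t=1 v=4: → [0,5); WM=-1
i=4 t=3 v=4: → [0,5); WM=0
i=5 t=1 v=4: → [0,5); WM=0
i=6 t=4 v=3: → [4,9),[0,5); WM=1
i=7 t=10 v=3: → [8,13); WM=7; [0,5) fires=7
i=8 t=8 v=3: → [8,13),[4,9); WM=7
i=9 t=14 v=7: → [12,17); WM=11; [4,9) fires=2
i=10 t=16 v=1: → [16,21),[12,17); WM=13; [8,13) fires=2
i=11 t=14 v=4: → [12,17); WM=13
i=12 t=17 v=3: → [16,21); WM=14
i=13 t=7 v=4: DROP (t<14-3); WM=14
i=14 t=11 v=5: → [8,13); WM=14
i=15 t=17 v=4: → [16,21); WM=14
i=16 t=22 v=7: → [20,25); WM=19; [12,17) fires=3
i=17 t=25 v=1: → [24,29); WM=22; [16,21) fires=3
i=18 t=19 v=3: → [16,21); WM=22
i=19 t=23 v=5: → [20,25); WM=22
i=20 t=25 v=7: → [24,29); WM=22
i=21 t=27 v=5: → [24,29); WM=24
i=22 t=24 v=3: → [24,29),[20,25); WM=24
i=23 t=25 v=3: → [24,29); WM=24

24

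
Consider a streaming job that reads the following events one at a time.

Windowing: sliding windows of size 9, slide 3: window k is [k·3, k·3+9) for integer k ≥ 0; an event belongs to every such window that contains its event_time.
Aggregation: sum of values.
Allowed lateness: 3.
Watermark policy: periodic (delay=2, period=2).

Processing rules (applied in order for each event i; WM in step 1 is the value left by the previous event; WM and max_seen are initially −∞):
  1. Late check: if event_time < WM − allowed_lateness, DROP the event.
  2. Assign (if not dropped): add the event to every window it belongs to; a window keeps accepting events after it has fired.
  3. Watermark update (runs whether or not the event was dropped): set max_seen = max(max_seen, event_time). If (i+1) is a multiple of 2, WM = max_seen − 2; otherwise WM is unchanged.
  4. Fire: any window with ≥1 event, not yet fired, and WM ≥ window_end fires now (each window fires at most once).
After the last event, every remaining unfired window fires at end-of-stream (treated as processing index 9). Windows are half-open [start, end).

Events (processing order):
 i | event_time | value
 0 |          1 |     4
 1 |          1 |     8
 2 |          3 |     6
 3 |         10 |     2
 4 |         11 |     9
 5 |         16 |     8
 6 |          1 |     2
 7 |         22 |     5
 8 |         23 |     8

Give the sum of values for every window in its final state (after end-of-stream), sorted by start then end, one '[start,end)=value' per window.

[0,9)=18 [3,12)=17 [6,15)=11 [9,18)=19 [12,21)=8 [15,24)=21 [18,27)=13 [21,30)=13

i=0 t=1 v=4: → [0,9); WM=−∞
i=1 t=1 v=8: → [0,9); WM=-1
i=2 t=3 v=6: → [3,12),[0,9); WM=-1
i=3 t=10 v=2: → [9,18),[6,15),[3,12); WM=8
i=4 t=11 v=9: → [9,18),[6,15),[3,12); WM=8
i=5 t=16 v=8: → [15,24),[12,21),[9,18); WM=14; [0,9) fires=18 [3,12) fires=17
i=6 t=1 v=2: DROP (t<14-3); WM=14
i=7 t=22 v=5: → [21,30),[18,27),[15,24); WM=20; [6,15) fires=11 [9,18) fires=19
i=8 t=23 v=8: → [21,30),[18,27),[15,24); WM=20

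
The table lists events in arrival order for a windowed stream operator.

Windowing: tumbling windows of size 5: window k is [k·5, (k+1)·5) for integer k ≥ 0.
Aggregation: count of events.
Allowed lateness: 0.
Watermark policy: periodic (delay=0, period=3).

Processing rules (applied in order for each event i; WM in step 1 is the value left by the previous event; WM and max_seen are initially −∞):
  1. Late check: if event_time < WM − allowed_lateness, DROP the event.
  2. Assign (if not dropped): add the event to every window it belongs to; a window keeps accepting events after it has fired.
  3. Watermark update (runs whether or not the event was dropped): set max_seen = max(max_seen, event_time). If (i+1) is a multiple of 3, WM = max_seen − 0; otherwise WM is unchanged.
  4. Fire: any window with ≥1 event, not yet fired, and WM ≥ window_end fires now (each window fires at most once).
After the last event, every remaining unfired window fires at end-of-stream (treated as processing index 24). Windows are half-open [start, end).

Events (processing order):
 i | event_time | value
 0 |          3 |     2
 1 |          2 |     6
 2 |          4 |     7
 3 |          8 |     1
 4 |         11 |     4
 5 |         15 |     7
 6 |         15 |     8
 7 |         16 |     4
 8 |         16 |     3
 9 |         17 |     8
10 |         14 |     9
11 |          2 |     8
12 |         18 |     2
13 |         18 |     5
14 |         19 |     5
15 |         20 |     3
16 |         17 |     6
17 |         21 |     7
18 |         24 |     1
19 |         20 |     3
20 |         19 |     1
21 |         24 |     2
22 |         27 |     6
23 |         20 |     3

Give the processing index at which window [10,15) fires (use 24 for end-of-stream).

i=0 t=3 v=2: → [0,5); WM=−∞
i=1 t=2 v=6: → [0,5); WM=−∞
i=2 t=4 v=7: → [0,5); WM=4
i=3 t=8 v=1: → [5,10); WM=4
i=4 t=11 v=4: → [10,15); WM=4
i=5 t=15 v=7: → [15,20); WM=15; [0,5) fires=3 [5,10) fires=1 [10,15) fires=1
i=6 t=15 v=8: → [15,20); WM=15
i=7 t=16 v=4: → [15,20); WM=15
i=8 t=16 v=3: → [15,20); WM=16
i=9 t=17 v=8: → [15,20); WM=16
i=10 t=14 v=9: DROP (t<16-0); WM=16
i=11 t=2 v=8: DROP (t<16-0); WM=17
i=12 t=18 v=2: → [15,20); WM=17
i=13 t=18 v=5: → [15,20); WM=17
i=14 t=19 v=5: → [15,20); WM=19
i=15 t=20 v=3: → [20,25); WM=19
i=16 t=17 v=6: DROP (t<19-0); WM=19
i=17 t=21 v=7: → [20,25); WM=21; [15,20) fires=8
i=18 t=24 v=1: → [20,25); WM=21
i=19 t=20 v=3: DROP (t<21-0); WM=21
i=20 t=19 v=1: DROP (t<21-0); WM=24
i=21 t=24 v=2: → [20,25); WM=24
i=22 t=27 v=6: → [25,30); WM=24
i=23 t=20 v=3: DROP (t<24-0); WM=27; [20,25) fires=4

5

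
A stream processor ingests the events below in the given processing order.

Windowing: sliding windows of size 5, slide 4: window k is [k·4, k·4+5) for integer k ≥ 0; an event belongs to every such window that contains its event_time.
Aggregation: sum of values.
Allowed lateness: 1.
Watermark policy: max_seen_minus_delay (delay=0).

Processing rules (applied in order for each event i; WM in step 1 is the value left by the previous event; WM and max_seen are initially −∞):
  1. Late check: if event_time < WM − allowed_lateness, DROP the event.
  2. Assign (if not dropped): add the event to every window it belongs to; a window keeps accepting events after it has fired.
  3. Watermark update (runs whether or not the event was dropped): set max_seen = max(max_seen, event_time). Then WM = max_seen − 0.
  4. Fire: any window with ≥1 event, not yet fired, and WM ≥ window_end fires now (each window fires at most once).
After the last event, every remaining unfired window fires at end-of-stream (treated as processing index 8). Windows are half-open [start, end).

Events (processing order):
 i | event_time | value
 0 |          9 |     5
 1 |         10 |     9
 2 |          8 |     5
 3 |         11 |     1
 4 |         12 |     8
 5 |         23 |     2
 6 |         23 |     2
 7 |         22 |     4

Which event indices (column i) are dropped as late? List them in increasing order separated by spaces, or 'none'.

i=0 t=9 v=5: → [8,13); WM=9
i=1 t=10 v=9: → [8,13); WM=10
i=2 t=8 v=5: DROP (t<10-1); WM=10
i=3 t=11 v=1: → [8,13); WM=11
i=4 t=12 v=8: → [12,17),[8,13); WM=12
i=5 t=23 v=2: → [20,25); WM=23; [8,13) fires=23 [12,17) fires=8
i=6 t=23 v=2: → [20,25); WM=23
i=7 t=22 v=4: → [20,25); WM=23

2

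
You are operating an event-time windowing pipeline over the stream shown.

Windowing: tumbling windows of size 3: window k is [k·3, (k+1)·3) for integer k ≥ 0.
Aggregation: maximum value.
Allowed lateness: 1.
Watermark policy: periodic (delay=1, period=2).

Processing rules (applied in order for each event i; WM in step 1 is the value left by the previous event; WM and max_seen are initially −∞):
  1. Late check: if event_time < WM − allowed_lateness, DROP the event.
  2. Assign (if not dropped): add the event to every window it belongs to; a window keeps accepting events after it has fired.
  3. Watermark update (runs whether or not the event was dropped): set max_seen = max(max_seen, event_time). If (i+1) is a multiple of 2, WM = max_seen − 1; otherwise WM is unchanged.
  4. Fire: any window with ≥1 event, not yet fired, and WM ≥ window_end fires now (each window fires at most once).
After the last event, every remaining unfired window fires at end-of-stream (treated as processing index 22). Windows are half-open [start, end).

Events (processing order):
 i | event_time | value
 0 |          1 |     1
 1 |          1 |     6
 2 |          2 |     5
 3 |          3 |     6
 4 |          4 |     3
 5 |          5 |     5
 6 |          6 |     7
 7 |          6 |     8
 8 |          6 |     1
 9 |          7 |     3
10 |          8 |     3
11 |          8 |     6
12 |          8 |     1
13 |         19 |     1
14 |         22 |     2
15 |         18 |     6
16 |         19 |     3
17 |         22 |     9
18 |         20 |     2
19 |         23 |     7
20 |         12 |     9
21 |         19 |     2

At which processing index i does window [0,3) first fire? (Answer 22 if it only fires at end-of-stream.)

5

i=0 t=1 v=1: → [0,3); WM=−∞
i=1 t=1 v=6: → [0,3); WM=0
i=2 t=2 v=5: → [0,3); WM=0
i=3 t=3 v=6: → [3,6); WM=2
i=4 t=4 v=3: → [3,6); WM=2
i=5 t=5 v=5: → [3,6); WM=4; [0,3) fires=6
i=6 t=6 v=7: → [6,9); WM=4
i=7 t=6 v=8: → [6,9); WM=5
i=8 t=6 v=1: → [6,9); WM=5
i=9 t=7 v=3: → [6,9); WM=6; [3,6) fires=6
i=10 t=8 v=3: → [6,9); WM=6
i=11 t=8 v=6: → [6,9); WM=7
i=12 t=8 v=1: → [6,9); WM=7
i=13 t=19 v=1: → [18,21); WM=18; [6,9) fires=8
i=14 t=22 v=2: → [21,24); WM=18
i=15 t=18 v=6: → [18,21); WM=21; [18,21) fires=6
i=16 t=19 v=3: DROP (t<21-1); WM=21
i=17 t=22 v=9: → [21,24); WM=21
i=18 t=20 v=2: → [18,21); WM=21
i=19 t=23 v=7: → [21,24); WM=22
i=20 t=12 v=9: DROP (t<22-1); WM=22
i=21 t=19 v=2: DROP (t<22-1); WM=22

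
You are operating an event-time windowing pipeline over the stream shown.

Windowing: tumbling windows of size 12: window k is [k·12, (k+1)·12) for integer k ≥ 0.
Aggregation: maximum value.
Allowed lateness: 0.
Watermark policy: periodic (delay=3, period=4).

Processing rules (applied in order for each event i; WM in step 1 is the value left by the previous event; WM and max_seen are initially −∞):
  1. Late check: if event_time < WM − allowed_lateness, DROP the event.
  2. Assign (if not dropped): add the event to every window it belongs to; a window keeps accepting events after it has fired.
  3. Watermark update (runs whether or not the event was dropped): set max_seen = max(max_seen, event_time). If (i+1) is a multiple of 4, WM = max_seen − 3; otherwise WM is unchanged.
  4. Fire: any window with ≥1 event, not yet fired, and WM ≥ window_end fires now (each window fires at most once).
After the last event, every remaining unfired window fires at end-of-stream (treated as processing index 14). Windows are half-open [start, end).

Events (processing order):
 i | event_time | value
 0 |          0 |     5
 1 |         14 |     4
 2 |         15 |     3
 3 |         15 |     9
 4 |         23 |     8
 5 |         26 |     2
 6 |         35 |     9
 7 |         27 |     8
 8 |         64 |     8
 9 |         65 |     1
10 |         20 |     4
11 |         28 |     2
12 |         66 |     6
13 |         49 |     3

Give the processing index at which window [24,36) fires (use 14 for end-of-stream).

11

i=0 t=0 v=5: → [0,12); WM=−∞
i=1 t=14 v=4: → [12,24); WM=−∞
i=2 t=15 v=3: → [12,24); WM=−∞
i=3 t=15 v=9: → [12,24); WM=12; [0,12) fires=5
i=4 t=23 v=8: → [12,24); WM=12
i=5 t=26 v=2: → [24,36); WM=12
i=6 t=35 v=9: → [24,36); WM=12
i=7 t=27 v=8: → [24,36); WM=32; [12,24) fires=9
i=8 t=64 v=8: → [60,72); WM=32
i=9 t=65 v=1: → [60,72); WM=32
i=10 t=20 v=4: DROP (t<32-0); WM=32
i=11 t=28 v=2: DROP (t<32-0); WM=62; [24,36) fires=9
i=12 t=66 v=6: → [60,72); WM=62
i=13 t=49 v=3: DROP (t<62-0); WM=62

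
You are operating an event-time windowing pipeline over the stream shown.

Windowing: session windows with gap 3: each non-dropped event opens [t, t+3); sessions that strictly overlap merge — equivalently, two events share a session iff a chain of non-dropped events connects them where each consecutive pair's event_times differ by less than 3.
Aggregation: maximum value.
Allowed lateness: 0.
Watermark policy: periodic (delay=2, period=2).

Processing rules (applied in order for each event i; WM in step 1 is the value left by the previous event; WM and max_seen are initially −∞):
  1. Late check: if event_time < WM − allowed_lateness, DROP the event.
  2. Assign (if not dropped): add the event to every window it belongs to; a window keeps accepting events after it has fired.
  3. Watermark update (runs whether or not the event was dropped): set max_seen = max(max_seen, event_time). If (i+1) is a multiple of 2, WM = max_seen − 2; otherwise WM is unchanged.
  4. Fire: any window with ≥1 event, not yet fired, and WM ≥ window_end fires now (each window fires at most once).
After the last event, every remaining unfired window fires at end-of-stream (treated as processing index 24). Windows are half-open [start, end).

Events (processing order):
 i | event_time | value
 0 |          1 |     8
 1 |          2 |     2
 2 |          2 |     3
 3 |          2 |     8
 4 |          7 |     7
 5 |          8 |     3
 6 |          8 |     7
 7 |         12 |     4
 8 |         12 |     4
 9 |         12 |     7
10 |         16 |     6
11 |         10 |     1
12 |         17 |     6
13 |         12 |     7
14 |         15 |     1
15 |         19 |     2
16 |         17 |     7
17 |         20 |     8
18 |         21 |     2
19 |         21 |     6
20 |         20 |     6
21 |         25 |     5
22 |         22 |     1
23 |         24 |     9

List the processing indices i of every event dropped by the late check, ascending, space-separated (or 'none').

13 22

i=0 t=1 v=8: → [1,4); WM=−∞
i=1 t=2 v=2: → [1,5); WM=0
i=2 t=2 v=3: → [1,5); WM=0
i=3 t=2 v=8: → [1,5); WM=0
i=4 t=7 v=7: → [7,10); WM=0
i=5 t=8 v=3: → [7,11); WM=6
i=6 t=8 v=7: → [7,11); WM=6
i=7 t=12 v=4: → [12,15); WM=10
i=8 t=12 v=4: → [12,15); WM=10
i=9 t=12 v=7: → [12,15); WM=10
i=10 t=16 v=6: → [16,19); WM=10
i=11 t=10 v=1: → [7,15); WM=14
i=12 t=17 v=6: → [16,20); WM=14
i=13 t=12 v=7: DROP (t<14-0); WM=15
i=14 t=15 v=1: → [15,20); WM=15
i=15 t=19 v=2: → [15,22); WM=17
i=16 t=17 v=7: → [15,22); WM=17
i=17 t=20 v=8: → [15,23); WM=18
i=18 t=21 v=2: → [15,24); WM=18
i=19 t=21 v=6: → [15,24); WM=19
i=20 t=20 v=6: → [15,24); WM=19
i=21 t=25 v=5: → [25,28); WM=23
i=22 t=22 v=1: DROP (t<23-0); WM=23
i=23 t=24 v=9: → [24,28); WM=23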